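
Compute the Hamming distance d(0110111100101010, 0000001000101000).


Count differing positions: . ^ ^ . ^ ^ . ^ . . . . . . ^ . = 6 differences

6


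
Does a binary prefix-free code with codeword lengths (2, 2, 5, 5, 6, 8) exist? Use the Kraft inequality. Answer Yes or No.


Kraft sum = sum(2^(-l_i)) = 0.582, need <= 1. Result: satisfied (a binary prefix-free code with these lengths exists)

Yes


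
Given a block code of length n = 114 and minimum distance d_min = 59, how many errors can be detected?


Detection capability = d_min - 1 = 59 - 1 = 58

58 errors


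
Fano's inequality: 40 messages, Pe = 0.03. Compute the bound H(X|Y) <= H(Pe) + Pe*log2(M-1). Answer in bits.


H(Pe) = -Pe*log2(Pe) - (1-Pe)*log2(1-Pe) = -0.03*log2(0.03) - 0.97*log2(0.97) = 0.151767 + 0.042625 = 0.1944. Pe*log2(M-1) = 0.03*log2(39) = 0.158562. Bound = H(Pe) + Pe*log2(M-1) = 0.151767 + 0.042625 + 0.158562 = 0.353

0.353 bits


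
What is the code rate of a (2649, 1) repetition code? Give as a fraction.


Rate = k/n = 1/2649

1/2649


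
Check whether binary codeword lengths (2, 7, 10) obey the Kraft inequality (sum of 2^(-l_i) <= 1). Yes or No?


Kraft sum = sum(2^(-l_i)) = 0.2588, need <= 1. Result: satisfied (a binary prefix-free code with these lengths exists)

Yes


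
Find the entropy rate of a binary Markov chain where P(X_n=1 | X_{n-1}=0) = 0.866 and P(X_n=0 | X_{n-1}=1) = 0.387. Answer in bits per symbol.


Stationary distribution: pi_0 = p10/(p01+p10) = 0.3089, pi_1 = 0.6911. Entropy rate H' = pi_0*H(p01) + pi_1*H(p10) = 0.3089*0.5683 + 0.6911*0.9628 = 0.841

0.841 bits/symbol


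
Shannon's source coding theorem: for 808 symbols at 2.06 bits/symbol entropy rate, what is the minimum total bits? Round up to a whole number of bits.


Minimum bits >= n * H = 808 * 2.06 = 1664.48, rounded up to a whole number of bits = 1665

1665 bits


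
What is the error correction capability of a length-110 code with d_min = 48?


Correction capability = floor((d-1)/2) = floor((48-1)/2) = 23

23 errors


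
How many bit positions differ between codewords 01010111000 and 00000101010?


Count differing positions: . ^ . ^ . . ^ . . ^ . = 4 differences

4


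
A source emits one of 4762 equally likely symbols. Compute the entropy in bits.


H = log2(n) = log2(4762) = 12.2174

12.2174 bits


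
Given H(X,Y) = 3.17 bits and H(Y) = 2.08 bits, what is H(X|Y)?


H(X|Y) = H(X,Y) - H(Y) = 3.17 - 2.08 = 1.09

1.09 bits


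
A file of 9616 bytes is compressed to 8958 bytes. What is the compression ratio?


Ratio = original / compressed = 9616 / 8958 = 1.0735

1.0735


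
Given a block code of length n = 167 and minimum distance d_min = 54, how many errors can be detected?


Detection capability = d_min - 1 = 54 - 1 = 53

53 errors


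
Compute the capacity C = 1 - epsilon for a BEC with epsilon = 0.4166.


C = 1 - epsilon = 1 - 0.4166 = 0.5834

0.5834 bits


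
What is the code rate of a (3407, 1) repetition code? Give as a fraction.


Rate = k/n = 1/3407

1/3407


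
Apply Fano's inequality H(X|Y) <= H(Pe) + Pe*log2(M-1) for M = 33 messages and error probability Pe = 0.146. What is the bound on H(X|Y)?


H(Pe) = -Pe*log2(Pe) - (1-Pe)*log2(1-Pe) = -0.146*log2(0.146) - 0.854*log2(0.854) = 0.405290 + 0.194449 = 0.5997. Pe*log2(M-1) = 0.146*log2(32) = 0.730000. Bound = H(Pe) + Pe*log2(M-1) = 0.405290 + 0.194449 + 0.730000 = 1.3297

1.3297 bits


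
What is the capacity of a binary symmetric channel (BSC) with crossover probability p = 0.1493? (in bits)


H(p) = -p*log2(p) - (1-p)*log2(1-p) = -0.1493*log2(0.1493) - 0.8507*log2(0.8507) = 0.409636 + 0.198449 = 0.6081. C = 1 - H(p) = 1 - 0.6081 = 0.3919

0.3919 bits


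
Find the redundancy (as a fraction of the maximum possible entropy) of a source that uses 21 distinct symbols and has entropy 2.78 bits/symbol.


H_max = log2(K) = log2(21) = 4.3923 bits/symbol. Redundancy = 1 - H/H_max = 1 - 2.78/4.3923 = 1 - 0.6329 = 0.3671

0.3671


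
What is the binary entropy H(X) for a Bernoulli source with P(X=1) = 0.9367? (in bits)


H = -p*log2(p) - (1-p)*log2(1-p). -0.9367*log2(0.9367) = 0.088369; -0.0633*log2(0.0633) = 0.252038. H = 0.088369 + 0.252038 = 0.3404

0.3404 bits


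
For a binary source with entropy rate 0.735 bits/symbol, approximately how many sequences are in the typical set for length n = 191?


log2|A_typical| = nH = 191 * 0.735 = 140.385, so |A_typical| ~ 2^140.385 = 1.820e+42

1.820e+42


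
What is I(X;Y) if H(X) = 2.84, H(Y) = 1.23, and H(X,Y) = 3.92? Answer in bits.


I(X;Y) = H(X) + H(Y) - H(X,Y) = 2.84 + 1.23 - 3.92 = 0.15

0.15 bits


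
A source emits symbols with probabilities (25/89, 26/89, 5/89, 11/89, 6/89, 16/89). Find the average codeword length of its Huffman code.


Huffman construction (repeatedly merge the two least-probable nodes; each merge adds 1 bit to every symbol beneath it): 5/89 + 6/89 = 11/89; 11/89 + 11/89 = 22/89; 16/89 + 22/89 = 38/89; 25/89 + 26/89 = 51/89; 38/89 + 51/89 = 1. Resulting codeword lengths (in the order the probabilities were given): (2, 2, 4, 3, 4, 2). L_avg = sum(p_i * l_i) = 25/89*2 + 26/89*2 + 5/89*4 + 11/89*3 + 6/89*4 + 16/89*2 = 211/89 = 2.3708

2.3708 bits


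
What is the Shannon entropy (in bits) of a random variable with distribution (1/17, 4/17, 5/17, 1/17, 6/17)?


H = -sum(p_i * log2(p_i)). Terms: -(1/17)*log2(1/17) = 0.240439; -(4/17)*log2(4/17) = 0.491168; -(5/17)*log2(5/17) = 0.519275; -(1/17)*log2(1/17) = 0.240439; -(6/17)*log2(6/17) = 0.530294. H = 0.240439 + 0.491168 + 0.519275 + 0.240439 + 0.530294 = 2.0216

2.0216 bits


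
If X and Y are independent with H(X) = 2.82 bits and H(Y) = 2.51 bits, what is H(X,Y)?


For independent variables, H(X,Y) = H(X) + H(Y) = 2.82 + 2.51 = 5.33

5.33 bits


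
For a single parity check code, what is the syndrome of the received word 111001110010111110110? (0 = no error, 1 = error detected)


Syndrome = XOR of all bits = 1 XOR 1 XOR 1 XOR 0 XOR 0 XOR 1 XOR 1 XOR 1 XOR 0 XOR 0 XOR 1 XOR 0 XOR 1 XOR 1 XOR 1 XOR 1 XOR 1 XOR 0 XOR 1 XOR 1 XOR 0 = 0

0


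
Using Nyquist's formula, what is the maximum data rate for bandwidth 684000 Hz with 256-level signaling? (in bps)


Rate = 2 * B * log2(M) = 2 * 684000 * 8.0 = 10944000.0

10944000.0 bps


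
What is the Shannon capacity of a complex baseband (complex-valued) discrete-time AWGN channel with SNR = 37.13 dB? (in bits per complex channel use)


SNR_linear = 10^(37.13/10) = 5164.1637; C = log2(1 + SNR_linear) = log2(1 + 5164.1637) = 12.3346

12.3346 bits/channel use


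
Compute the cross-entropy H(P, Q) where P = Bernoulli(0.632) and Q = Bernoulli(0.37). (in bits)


H(P,Q) = -p*log2(q) - (1-p)*log2(1-q). -0.632*log2(0.37) = 0.906543; -0.368*log2(0.63) = 0.245300. H(P,Q) = 0.906543 + 0.245300 = 1.1518

1.1518 bits


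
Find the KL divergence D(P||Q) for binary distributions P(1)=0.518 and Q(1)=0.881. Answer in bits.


KL = p*log2(p/q) + (1-p)*log2((1-p)/(1-q)) = 0.518*log2(0.518/0.881) + 0.482*log2(0.482/0.119) = 0.5758

0.5758 bits


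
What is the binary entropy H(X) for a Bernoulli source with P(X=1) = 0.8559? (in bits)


H = -p*log2(p) - (1-p)*log2(1-p). -0.8559*log2(0.8559) = 0.192137; -0.1441*log2(0.1441) = 0.402739. H = 0.192137 + 0.402739 = 0.5949

0.5949 bits


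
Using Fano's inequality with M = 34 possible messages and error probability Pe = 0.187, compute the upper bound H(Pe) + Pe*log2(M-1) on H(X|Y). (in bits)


H(Pe) = -Pe*log2(Pe) - (1-Pe)*log2(1-Pe) = -0.187*log2(0.187) - 0.813*log2(0.813) = 0.452332 + 0.242821 = 0.6952. Pe*log2(M-1) = 0.187*log2(33) = 0.943302. Bound = H(Pe) + Pe*log2(M-1) = 0.452332 + 0.242821 + 0.943302 = 1.6385

1.6385 bits


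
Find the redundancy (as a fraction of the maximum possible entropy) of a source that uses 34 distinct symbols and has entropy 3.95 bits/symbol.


H_max = log2(K) = log2(34) = 5.0875 bits/symbol. Redundancy = 1 - H/H_max = 1 - 3.95/5.0875 = 1 - 0.7764 = 0.2236

0.2236


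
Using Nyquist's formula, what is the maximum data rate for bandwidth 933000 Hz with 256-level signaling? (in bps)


Rate = 2 * B * log2(M) = 2 * 933000 * 8.0 = 14928000.0

14928000.0 bps


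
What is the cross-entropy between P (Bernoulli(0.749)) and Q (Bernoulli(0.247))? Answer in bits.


H(P,Q) = -p*log2(q) - (1-p)*log2(1-q). -0.749*log2(0.247) = 1.511045; -0.251*log2(0.753) = 0.102729. H(P,Q) = 1.511045 + 0.102729 = 1.6138

1.6138 bits


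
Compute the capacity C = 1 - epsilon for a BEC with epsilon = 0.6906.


C = 1 - epsilon = 1 - 0.6906 = 0.3094

0.3094 bits


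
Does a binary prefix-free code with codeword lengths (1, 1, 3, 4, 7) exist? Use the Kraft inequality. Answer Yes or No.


Kraft sum = sum(2^(-l_i)) = 1.1953, need <= 1. Result: violated (a binary prefix-free code with these lengths cannot exist)

No


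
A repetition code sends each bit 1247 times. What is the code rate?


Rate = k/n = 1/1247

1/1247


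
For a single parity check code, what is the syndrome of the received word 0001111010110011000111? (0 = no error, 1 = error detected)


Syndrome = XOR of all bits = 0 XOR 0 XOR 0 XOR 1 XOR 1 XOR 1 XOR 1 XOR 0 XOR 1 XOR 0 XOR 1 XOR 1 XOR 0 XOR 0 XOR 1 XOR 1 XOR 0 XOR 0 XOR 0 XOR 1 XOR 1 XOR 1 = 0

0


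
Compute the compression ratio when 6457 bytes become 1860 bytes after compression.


Ratio = original / compressed = 6457 / 1860 = 3.4715

3.4715


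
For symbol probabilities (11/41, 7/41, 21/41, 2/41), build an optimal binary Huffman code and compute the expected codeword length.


Huffman construction (repeatedly merge the two least-probable nodes; each merge adds 1 bit to every symbol beneath it): 2/41 + 7/41 = 9/41; 9/41 + 11/41 = 20/41; 20/41 + 21/41 = 1. Resulting codeword lengths (in the order the probabilities were given): (2, 3, 1, 3). L_avg = sum(p_i * l_i) = 11/41*2 + 7/41*3 + 21/41*1 + 2/41*3 = 70/41 = 1.7073

1.7073 bits


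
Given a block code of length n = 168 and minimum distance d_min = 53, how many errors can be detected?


Detection capability = d_min - 1 = 53 - 1 = 52

52 errors


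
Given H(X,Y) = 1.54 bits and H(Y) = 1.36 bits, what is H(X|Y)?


H(X|Y) = H(X,Y) - H(Y) = 1.54 - 1.36 = 0.18

0.18 bits


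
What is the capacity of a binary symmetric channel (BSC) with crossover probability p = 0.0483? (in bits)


H(p) = -p*log2(p) - (1-p)*log2(1-p) = -0.0483*log2(0.0483) - 0.9517*log2(0.9517) = 0.211160 + 0.067972 = 0.2791. C = 1 - H(p) = 1 - 0.2791 = 0.7209

0.7209 bits


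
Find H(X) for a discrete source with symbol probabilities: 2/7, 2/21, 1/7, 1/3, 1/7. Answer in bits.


H = -sum(p_i * log2(p_i)). Terms: -(2/7)*log2(2/7) = 0.516387; -(2/21)*log2(2/21) = 0.323078; -(1/7)*log2(1/7) = 0.401051; -(1/3)*log2(1/3) = 0.528321; -(1/7)*log2(1/7) = 0.401051. H = 0.516387 + 0.323078 + 0.401051 + 0.528321 + 0.401051 = 2.1699

2.1699 bits


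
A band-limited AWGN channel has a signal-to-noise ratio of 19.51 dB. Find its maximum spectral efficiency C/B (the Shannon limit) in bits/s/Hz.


SNR_linear = 10^(19.51/10) = 89.3305; C/B = log2(1 + SNR_linear) = log2(1 + 89.3305) = 6.4971

6.4971 bits/s/Hz


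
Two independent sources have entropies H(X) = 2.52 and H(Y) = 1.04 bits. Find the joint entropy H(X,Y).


For independent variables, H(X,Y) = H(X) + H(Y) = 2.52 + 1.04 = 3.56

3.56 bits


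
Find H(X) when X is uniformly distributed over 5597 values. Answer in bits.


H = log2(n) = log2(5597) = 12.4504

12.4504 bits


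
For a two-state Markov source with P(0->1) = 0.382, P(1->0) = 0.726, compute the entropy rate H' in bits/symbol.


Stationary distribution: pi_0 = p10/(p01+p10) = 0.6552, pi_1 = 0.3448. Entropy rate H' = pi_0*H(p01) + pi_1*H(p10) = 0.6552*0.9594 + 0.3448*0.8471 = 0.9207

0.9207 bits/symbol


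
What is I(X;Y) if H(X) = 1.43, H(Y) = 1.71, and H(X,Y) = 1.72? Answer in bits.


I(X;Y) = H(X) + H(Y) - H(X,Y) = 1.43 + 1.71 - 1.72 = 1.42

1.42 bits


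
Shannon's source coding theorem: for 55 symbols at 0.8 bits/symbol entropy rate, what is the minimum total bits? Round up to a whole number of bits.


Minimum bits >= n * H = 55 * 0.8 = 44.0, rounded up to a whole number of bits = 44

44 bits


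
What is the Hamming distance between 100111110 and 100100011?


Count differing positions: . . . . ^ ^ ^ . ^ = 4 differences

4


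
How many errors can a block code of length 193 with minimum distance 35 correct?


Correction capability = floor((d-1)/2) = floor((35-1)/2) = 17

17 errors


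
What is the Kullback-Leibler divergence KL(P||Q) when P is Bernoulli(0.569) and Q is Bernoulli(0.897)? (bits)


KL = p*log2(p/q) + (1-p)*log2((1-p)/(1-q)) = 0.569*log2(0.569/0.897) + 0.431*log2(0.431/0.103) = 0.5164

0.5164 bits


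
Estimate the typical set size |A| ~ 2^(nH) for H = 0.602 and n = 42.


log2|A_typical| = nH = 42 * 0.602 = 25.284, so |A_typical| ~ 2^25.284 = 4.085e+07

4.085e+07


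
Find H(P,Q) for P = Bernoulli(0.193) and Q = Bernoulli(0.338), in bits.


H(P,Q) = -p*log2(q) - (1-p)*log2(1-q). -0.193*log2(0.338) = 0.302027; -0.807*log2(0.662) = 0.480243. H(P,Q) = 0.302027 + 0.480243 = 0.7823

0.7823 bits


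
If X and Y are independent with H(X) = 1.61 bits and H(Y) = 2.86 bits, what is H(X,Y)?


For independent variables, H(X,Y) = H(X) + H(Y) = 1.61 + 2.86 = 4.47

4.47 bits


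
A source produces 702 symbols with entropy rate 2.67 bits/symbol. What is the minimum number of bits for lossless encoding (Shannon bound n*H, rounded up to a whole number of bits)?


Minimum bits >= n * H = 702 * 2.67 = 1874.34, rounded up to a whole number of bits = 1875

1875 bits


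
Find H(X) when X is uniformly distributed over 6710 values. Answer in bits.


H = log2(n) = log2(6710) = 12.7121

12.7121 bits


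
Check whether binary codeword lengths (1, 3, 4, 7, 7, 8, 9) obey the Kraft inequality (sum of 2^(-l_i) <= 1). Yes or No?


Kraft sum = sum(2^(-l_i)) = 0.709, need <= 1. Result: satisfied (a binary prefix-free code with these lengths exists)

Yes


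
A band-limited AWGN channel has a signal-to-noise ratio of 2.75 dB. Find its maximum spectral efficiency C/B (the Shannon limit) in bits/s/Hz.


SNR_linear = 10^(2.75/10) = 1.8836; C/B = log2(1 + SNR_linear) = log2(1 + 1.8836) = 1.5279

1.5279 bits/s/Hz


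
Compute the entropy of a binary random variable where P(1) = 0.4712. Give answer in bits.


H = -p*log2(p) - (1-p)*log2(1-p). -0.4712*log2(0.4712) = 0.511529; -0.5288*log2(0.5288) = 0.486076. H = 0.511529 + 0.486076 = 0.9976

0.9976 bits


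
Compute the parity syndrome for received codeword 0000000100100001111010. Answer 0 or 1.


Syndrome = XOR of all bits = 0 XOR 0 XOR 0 XOR 0 XOR 0 XOR 0 XOR 0 XOR 1 XOR 0 XOR 0 XOR 1 XOR 0 XOR 0 XOR 0 XOR 0 XOR 1 XOR 1 XOR 1 XOR 1 XOR 0 XOR 1 XOR 0 = 1

1


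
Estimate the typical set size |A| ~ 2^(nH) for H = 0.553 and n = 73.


log2|A_typical| = nH = 73 * 0.553 = 40.369, so |A_typical| ~ 2^40.369 = 1.420e+12

1.420e+12


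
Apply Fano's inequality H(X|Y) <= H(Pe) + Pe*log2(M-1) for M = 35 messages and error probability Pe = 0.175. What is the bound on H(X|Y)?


H(Pe) = -Pe*log2(Pe) - (1-Pe)*log2(1-Pe) = -0.175*log2(0.175) - 0.825*log2(0.825) = 0.440050 + 0.228966 = 0.669. Pe*log2(M-1) = 0.175*log2(34) = 0.890306. Bound = H(Pe) + Pe*log2(M-1) = 0.440050 + 0.228966 + 0.890306 = 1.5593

1.5593 bits


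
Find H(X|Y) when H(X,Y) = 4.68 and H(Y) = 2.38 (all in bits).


H(X|Y) = H(X,Y) - H(Y) = 4.68 - 2.38 = 2.3

2.3 bits


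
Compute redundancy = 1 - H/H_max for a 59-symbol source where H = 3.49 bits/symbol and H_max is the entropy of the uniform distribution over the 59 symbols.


H_max = log2(K) = log2(59) = 5.8826 bits/symbol. Redundancy = 1 - H/H_max = 1 - 3.49/5.8826 = 1 - 0.5933 = 0.4067

0.4067


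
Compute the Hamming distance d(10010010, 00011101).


Count differing positions: ^ . . . ^ ^ ^ ^ = 5 differences

5


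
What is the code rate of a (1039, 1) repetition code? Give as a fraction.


Rate = k/n = 1/1039

1/1039


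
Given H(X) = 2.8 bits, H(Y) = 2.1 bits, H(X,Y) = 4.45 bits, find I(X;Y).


I(X;Y) = H(X) + H(Y) - H(X,Y) = 2.8 + 2.1 - 4.45 = 0.45

0.45 bits


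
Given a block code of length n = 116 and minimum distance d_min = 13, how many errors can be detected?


Detection capability = d_min - 1 = 13 - 1 = 12

12 errors


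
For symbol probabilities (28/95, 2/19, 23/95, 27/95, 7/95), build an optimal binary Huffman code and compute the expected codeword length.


Huffman construction (repeatedly merge the two least-probable nodes; each merge adds 1 bit to every symbol beneath it): 7/95 + 2/19 = 17/95; 17/95 + 23/95 = 8/19; 27/95 + 28/95 = 11/19; 8/19 + 11/19 = 1. Resulting codeword lengths (in the order the probabilities were given): (2, 3, 2, 2, 3). L_avg = sum(p_i * l_i) = 28/95*2 + 2/19*3 + 23/95*2 + 27/95*2 + 7/95*3 = 207/95 = 2.1789

2.1789 bits


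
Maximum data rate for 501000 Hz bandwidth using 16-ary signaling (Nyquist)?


Rate = 2 * B * log2(M) = 2 * 501000 * 4.0 = 4008000.0

4008000.0 bps


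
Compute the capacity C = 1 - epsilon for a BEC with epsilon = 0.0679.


C = 1 - epsilon = 1 - 0.0679 = 0.9321

0.9321 bits


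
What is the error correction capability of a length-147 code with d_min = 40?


Correction capability = floor((d-1)/2) = floor((40-1)/2) = 19

19 errors


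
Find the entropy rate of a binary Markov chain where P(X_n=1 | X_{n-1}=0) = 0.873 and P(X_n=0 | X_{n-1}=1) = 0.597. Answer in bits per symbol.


Stationary distribution: pi_0 = p10/(p01+p10) = 0.4061, pi_1 = 0.5939. Entropy rate H' = pi_0*H(p01) + pi_1*H(p10) = 0.4061*0.5492 + 0.5939*0.9727 = 0.8007

0.8007 bits/symbol


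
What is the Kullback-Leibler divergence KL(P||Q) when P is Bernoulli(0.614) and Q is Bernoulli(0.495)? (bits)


KL = p*log2(p/q) + (1-p)*log2((1-p)/(1-q)) = 0.614*log2(0.614/0.495) + 0.386*log2(0.386/0.505) = 0.0412

0.0412 bits


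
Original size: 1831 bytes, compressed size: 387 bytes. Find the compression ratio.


Ratio = original / compressed = 1831 / 387 = 4.7313

4.7313


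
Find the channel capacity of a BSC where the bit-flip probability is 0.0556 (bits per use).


H(p) = -p*log2(p) - (1-p)*log2(1-p) = -0.0556*log2(0.0556) - 0.9444*log2(0.9444) = 0.231784 + 0.077941 = 0.3097. C = 1 - H(p) = 1 - 0.3097 = 0.6903

0.6903 bits


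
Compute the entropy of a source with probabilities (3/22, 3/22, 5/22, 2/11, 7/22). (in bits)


H = -sum(p_i * log2(p_i)). Terms: -(3/22)*log2(3/22) = 0.391973; -(3/22)*log2(3/22) = 0.391973; -(5/22)*log2(5/22) = 0.485796; -(2/11)*log2(2/11) = 0.447169; -(7/22)*log2(7/22) = 0.525661. H = 0.391973 + 0.391973 + 0.485796 + 0.447169 + 0.525661 = 2.2426

2.2426 bits


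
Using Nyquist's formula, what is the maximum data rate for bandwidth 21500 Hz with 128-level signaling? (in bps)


Rate = 2 * B * log2(M) = 2 * 21500 * 7.0 = 301000.0

301000.0 bps


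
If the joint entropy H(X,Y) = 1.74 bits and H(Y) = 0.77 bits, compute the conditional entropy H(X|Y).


H(X|Y) = H(X,Y) - H(Y) = 1.74 - 0.77 = 0.97

0.97 bits


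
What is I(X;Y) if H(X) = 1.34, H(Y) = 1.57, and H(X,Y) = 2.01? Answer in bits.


I(X;Y) = H(X) + H(Y) - H(X,Y) = 1.34 + 1.57 - 2.01 = 0.9

0.9 bits


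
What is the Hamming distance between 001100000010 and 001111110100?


Count differing positions: . . . . ^ ^ ^ ^ . ^ ^ . = 6 differences

6


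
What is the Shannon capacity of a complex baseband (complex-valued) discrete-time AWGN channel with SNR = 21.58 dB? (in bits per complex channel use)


SNR_linear = 10^(21.58/10) = 143.8799; C = log2(1 + SNR_linear) = log2(1 + 143.8799) = 7.1787

7.1787 bits/channel use


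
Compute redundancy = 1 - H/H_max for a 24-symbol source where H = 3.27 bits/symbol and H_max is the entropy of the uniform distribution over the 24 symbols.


H_max = log2(K) = log2(24) = 4.585 bits/symbol. Redundancy = 1 - H/H_max = 1 - 3.27/4.585 = 1 - 0.7132 = 0.2868

0.2868


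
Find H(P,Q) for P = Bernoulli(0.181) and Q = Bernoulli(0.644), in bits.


H(P,Q) = -p*log2(q) - (1-p)*log2(1-q). -0.181*log2(0.644) = 0.114911; -0.819*log2(0.356) = 1.220352. H(P,Q) = 0.114911 + 1.220352 = 1.3353

1.3353 bits


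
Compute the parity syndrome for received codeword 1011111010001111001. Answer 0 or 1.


Syndrome = XOR of all bits = 1 XOR 0 XOR 1 XOR 1 XOR 1 XOR 1 XOR 1 XOR 0 XOR 1 XOR 0 XOR 0 XOR 0 XOR 1 XOR 1 XOR 1 XOR 1 XOR 0 XOR 0 XOR 1 = 0

0


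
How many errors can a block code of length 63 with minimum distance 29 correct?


Correction capability = floor((d-1)/2) = floor((29-1)/2) = 14

14 errors


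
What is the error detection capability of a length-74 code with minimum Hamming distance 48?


Detection capability = d_min - 1 = 48 - 1 = 47

47 errors


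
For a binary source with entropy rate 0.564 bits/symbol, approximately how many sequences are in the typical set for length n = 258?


log2|A_typical| = nH = 258 * 0.564 = 145.512, so |A_typical| ~ 2^145.512 = 6.360e+43

6.360e+43


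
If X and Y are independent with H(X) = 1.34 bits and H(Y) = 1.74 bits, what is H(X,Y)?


For independent variables, H(X,Y) = H(X) + H(Y) = 1.34 + 1.74 = 3.08

3.08 bits


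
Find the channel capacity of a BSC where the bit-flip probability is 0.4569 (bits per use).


H(p) = -p*log2(p) - (1-p)*log2(1-p) = -0.4569*log2(0.4569) - 0.5431*log2(0.5431) = 0.516320 + 0.478314 = 0.9946. C = 1 - H(p) = 1 - 0.9946 = 0.0054

0.0054 bits


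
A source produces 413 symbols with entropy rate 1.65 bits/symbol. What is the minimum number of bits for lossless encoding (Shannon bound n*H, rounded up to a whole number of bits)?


Minimum bits >= n * H = 413 * 1.65 = 681.45, rounded up to a whole number of bits = 682

682 bits


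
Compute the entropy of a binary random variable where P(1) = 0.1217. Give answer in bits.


H = -p*log2(p) - (1-p)*log2(1-p). -0.1217*log2(0.1217) = 0.369797; -0.8783*log2(0.8783) = 0.164430. H = 0.369797 + 0.164430 = 0.5342

0.5342 bits


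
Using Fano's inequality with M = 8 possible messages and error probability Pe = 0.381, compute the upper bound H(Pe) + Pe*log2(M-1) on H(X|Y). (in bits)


H(Pe) = -Pe*log2(Pe) - (1-Pe)*log2(1-Pe) = -0.381*log2(0.381) - 0.619*log2(0.619) = 0.530404 + 0.428341 = 0.9587. Pe*log2(M-1) = 0.381*log2(7) = 1.069602. Bound = H(Pe) + Pe*log2(M-1) = 0.530404 + 0.428341 + 1.069602 = 2.0283

2.0283 bits


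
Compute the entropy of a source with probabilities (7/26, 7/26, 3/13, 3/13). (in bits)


H = -sum(p_i * log2(p_i)). Terms: -(7/26)*log2(7/26) = 0.509677; -(7/26)*log2(7/26) = 0.509677; -(3/13)*log2(3/13) = 0.488187; -(3/13)*log2(3/13) = 0.488187. H = 0.509677 + 0.509677 + 0.488187 + 0.488187 = 1.9957

1.9957 bits


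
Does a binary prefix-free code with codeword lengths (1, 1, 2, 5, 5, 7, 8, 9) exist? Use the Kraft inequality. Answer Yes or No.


Kraft sum = sum(2^(-l_i)) = 1.3262, need <= 1. Result: violated (a binary prefix-free code with these lengths cannot exist)

No


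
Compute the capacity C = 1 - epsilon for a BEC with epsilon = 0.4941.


C = 1 - epsilon = 1 - 0.4941 = 0.5059

0.5059 bits


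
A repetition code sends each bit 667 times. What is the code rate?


Rate = k/n = 1/667

1/667


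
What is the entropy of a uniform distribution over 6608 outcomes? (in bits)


H = log2(n) = log2(6608) = 12.69

12.69 bits


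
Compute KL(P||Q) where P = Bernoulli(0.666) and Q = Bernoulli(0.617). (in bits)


KL = p*log2(p/q) + (1-p)*log2((1-p)/(1-q)) = 0.666*log2(0.666/0.617) + 0.334*log2(0.334/0.383) = 0.0075

0.0075 bits


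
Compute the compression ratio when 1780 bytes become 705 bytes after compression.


Ratio = original / compressed = 1780 / 705 = 2.5248

2.5248


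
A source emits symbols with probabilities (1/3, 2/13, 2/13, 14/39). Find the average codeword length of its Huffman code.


Huffman construction (repeatedly merge the two least-probable nodes; each merge adds 1 bit to every symbol beneath it): 2/13 + 2/13 = 4/13; 4/13 + 1/3 = 25/39; 14/39 + 25/39 = 1. Resulting codeword lengths (in the order the probabilities were given): (2, 3, 3, 1). L_avg = sum(p_i * l_i) = 1/3*2 + 2/13*3 + 2/13*3 + 14/39*1 = 76/39 = 1.9487

1.9487 bits


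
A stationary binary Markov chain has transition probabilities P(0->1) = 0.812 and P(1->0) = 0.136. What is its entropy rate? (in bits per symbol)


Stationary distribution: pi_0 = p10/(p01+p10) = 0.1435, pi_1 = 0.8565. Entropy rate H' = pi_0*H(p01) + pi_1*H(p10) = 0.1435*0.6973 + 0.8565*0.5737 = 0.5914

0.5914 bits/symbol


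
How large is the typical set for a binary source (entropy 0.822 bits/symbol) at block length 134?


log2|A_typical| = nH = 134 * 0.822 = 110.148, so |A_typical| ~ 2^110.148 = 1.438e+33

1.438e+33


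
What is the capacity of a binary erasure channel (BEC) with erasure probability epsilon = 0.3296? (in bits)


C = 1 - epsilon = 1 - 0.3296 = 0.6704

0.6704 bits


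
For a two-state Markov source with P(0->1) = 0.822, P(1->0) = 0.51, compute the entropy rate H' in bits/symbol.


Stationary distribution: pi_0 = p10/(p01+p10) = 0.3829, pi_1 = 0.6171. Entropy rate H' = pi_0*H(p01) + pi_1*H(p10) = 0.3829*0.6757 + 0.6171*0.9997 = 0.8756

0.8756 bits/symbol


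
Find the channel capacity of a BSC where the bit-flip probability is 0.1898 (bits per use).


H(p) = -p*log2(p) - (1-p)*log2(1-p) = -0.1898*log2(0.1898) - 0.8102*log2(0.8102) = 0.455036 + 0.246017 = 0.7011. C = 1 - H(p) = 1 - 0.7011 = 0.2989

0.2989 bits


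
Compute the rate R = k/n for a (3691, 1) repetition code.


Rate = k/n = 1/3691

1/3691


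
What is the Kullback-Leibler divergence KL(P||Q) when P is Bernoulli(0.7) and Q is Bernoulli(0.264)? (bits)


KL = p*log2(p/q) + (1-p)*log2((1-p)/(1-q)) = 0.7*log2(0.7/0.264) + 0.3*log2(0.3/0.736) = 0.5963

0.5963 bits


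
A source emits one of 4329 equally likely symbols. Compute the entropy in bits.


H = log2(n) = log2(4329) = 12.0798

12.0798 bits


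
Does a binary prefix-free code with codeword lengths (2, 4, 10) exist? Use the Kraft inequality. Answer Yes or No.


Kraft sum = sum(2^(-l_i)) = 0.3135, need <= 1. Result: satisfied (a binary prefix-free code with these lengths exists)

Yes


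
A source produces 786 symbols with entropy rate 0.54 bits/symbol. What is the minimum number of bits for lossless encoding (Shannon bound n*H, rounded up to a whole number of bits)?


Minimum bits >= n * H = 786 * 0.54 = 424.44, rounded up to a whole number of bits = 425

425 bits


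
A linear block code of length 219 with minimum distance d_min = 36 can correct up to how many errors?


Correction capability = floor((d-1)/2) = floor((36-1)/2) = 17

17 errors


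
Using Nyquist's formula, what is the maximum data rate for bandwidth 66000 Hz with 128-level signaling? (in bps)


Rate = 2 * B * log2(M) = 2 * 66000 * 7.0 = 924000.0

924000.0 bps


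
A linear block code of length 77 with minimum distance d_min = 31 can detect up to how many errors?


Detection capability = d_min - 1 = 31 - 1 = 30

30 errors


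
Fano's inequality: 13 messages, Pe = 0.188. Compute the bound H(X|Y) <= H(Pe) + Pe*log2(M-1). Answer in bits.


H(Pe) = -Pe*log2(Pe) - (1-Pe)*log2(1-Pe) = -0.188*log2(0.188) - 0.812*log2(0.812) = 0.453305 + 0.243964 = 0.6973. Pe*log2(M-1) = 0.188*log2(12) = 0.673973. Bound = H(Pe) + Pe*log2(M-1) = 0.453305 + 0.243964 + 0.673973 = 1.3712

1.3712 bits


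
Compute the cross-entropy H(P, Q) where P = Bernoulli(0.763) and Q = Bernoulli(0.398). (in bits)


H(P,Q) = -p*log2(q) - (1-p)*log2(1-q). -0.763*log2(0.398) = 1.014149; -0.237*log2(0.602) = 0.173523. H(P,Q) = 1.014149 + 0.173523 = 1.1877

1.1877 bits


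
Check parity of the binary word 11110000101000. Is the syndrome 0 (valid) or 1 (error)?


Syndrome = XOR of all bits = 1 XOR 1 XOR 1 XOR 1 XOR 0 XOR 0 XOR 0 XOR 0 XOR 1 XOR 0 XOR 1 XOR 0 XOR 0 XOR 0 = 0

0


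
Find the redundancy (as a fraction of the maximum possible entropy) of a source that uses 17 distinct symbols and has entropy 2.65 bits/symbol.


H_max = log2(K) = log2(17) = 4.0875 bits/symbol. Redundancy = 1 - H/H_max = 1 - 2.65/4.0875 = 1 - 0.6483 = 0.3517

0.3517


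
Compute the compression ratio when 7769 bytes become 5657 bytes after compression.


Ratio = original / compressed = 7769 / 5657 = 1.3733

1.3733


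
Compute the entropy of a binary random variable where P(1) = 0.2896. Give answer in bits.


H = -p*log2(p) - (1-p)*log2(1-p). -0.2896*log2(0.2896) = 0.517766; -0.7104*log2(0.7104) = 0.350438. H = 0.517766 + 0.350438 = 0.8682

0.8682 bits


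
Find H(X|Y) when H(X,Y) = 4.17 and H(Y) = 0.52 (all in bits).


H(X|Y) = H(X,Y) - H(Y) = 4.17 - 0.52 = 3.65

3.65 bits


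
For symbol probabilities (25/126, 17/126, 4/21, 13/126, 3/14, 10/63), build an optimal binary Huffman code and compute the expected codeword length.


Huffman construction (repeatedly merge the two least-probable nodes; each merge adds 1 bit to every symbol beneath it): 13/126 + 17/126 = 5/21; 10/63 + 4/21 = 22/63; 25/126 + 3/14 = 26/63; 5/21 + 22/63 = 37/63; 26/63 + 37/63 = 1. Resulting codeword lengths (in the order the probabilities were given): (2, 3, 3, 3, 2, 3). L_avg = sum(p_i * l_i) = 25/126*2 + 17/126*3 + 4/21*3 + 13/126*3 + 3/14*2 + 10/63*3 = 163/63 = 2.5873

2.5873 bits


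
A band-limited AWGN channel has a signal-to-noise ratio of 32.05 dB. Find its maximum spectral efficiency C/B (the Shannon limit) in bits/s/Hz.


SNR_linear = 10^(32.05/10) = 1603.2454; C/B = log2(1 + SNR_linear) = log2(1 + 1603.2454) = 10.6477

10.6477 bits/s/Hz


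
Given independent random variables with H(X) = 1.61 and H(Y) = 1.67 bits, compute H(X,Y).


For independent variables, H(X,Y) = H(X) + H(Y) = 1.61 + 1.67 = 3.28

3.28 bits


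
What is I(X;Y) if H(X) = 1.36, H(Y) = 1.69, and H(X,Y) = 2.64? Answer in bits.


I(X;Y) = H(X) + H(Y) - H(X,Y) = 1.36 + 1.69 - 2.64 = 0.41

0.41 bits


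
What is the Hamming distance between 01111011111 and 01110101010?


Count differing positions: . . . . ^ ^ ^ . ^ . ^ = 5 differences

5


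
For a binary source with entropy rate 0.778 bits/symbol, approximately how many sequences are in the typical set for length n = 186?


log2|A_typical| = nH = 186 * 0.778 = 144.708, so |A_typical| ~ 2^144.708 = 3.643e+43

3.643e+43


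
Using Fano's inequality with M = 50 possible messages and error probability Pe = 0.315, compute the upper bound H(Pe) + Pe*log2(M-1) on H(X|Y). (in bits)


H(Pe) = -Pe*log2(Pe) - (1-Pe)*log2(1-Pe) = -0.315*log2(0.315) - 0.685*log2(0.685) = 0.524972 + 0.373890 = 0.8989. Pe*log2(M-1) = 0.315*log2(49) = 1.768634. Bound = H(Pe) + Pe*log2(M-1) = 0.524972 + 0.373890 + 1.768634 = 2.6675

2.6675 bits


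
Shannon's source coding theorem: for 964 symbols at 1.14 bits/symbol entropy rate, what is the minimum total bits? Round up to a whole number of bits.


Minimum bits >= n * H = 964 * 1.14 = 1098.96, rounded up to a whole number of bits = 1099

1099 bits


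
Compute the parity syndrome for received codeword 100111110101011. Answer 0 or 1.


Syndrome = XOR of all bits = 1 XOR 0 XOR 0 XOR 1 XOR 1 XOR 1 XOR 1 XOR 1 XOR 0 XOR 1 XOR 0 XOR 1 XOR 0 XOR 1 XOR 1 = 0

0


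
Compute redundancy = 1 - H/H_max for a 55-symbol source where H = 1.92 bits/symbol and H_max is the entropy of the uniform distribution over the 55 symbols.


H_max = log2(K) = log2(55) = 5.7814 bits/symbol. Redundancy = 1 - H/H_max = 1 - 1.92/5.7814 = 1 - 0.3321 = 0.6679

0.6679


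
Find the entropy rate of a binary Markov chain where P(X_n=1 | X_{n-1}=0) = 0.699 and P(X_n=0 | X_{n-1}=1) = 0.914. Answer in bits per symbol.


Stationary distribution: pi_0 = p10/(p01+p10) = 0.5666, pi_1 = 0.4334. Entropy rate H' = pi_0*H(p01) + pi_1*H(p10) = 0.5666*0.8825 + 0.4334*0.423 = 0.6834

0.6834 bits/symbol


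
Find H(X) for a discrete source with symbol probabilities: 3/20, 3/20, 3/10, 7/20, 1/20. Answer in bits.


H = -sum(p_i * log2(p_i)). Terms: -(3/20)*log2(3/20) = 0.410545; -(3/20)*log2(3/20) = 0.410545; -(3/10)*log2(3/10) = 0.521090; -(7/20)*log2(7/20) = 0.530101; -(1/20)*log2(1/20) = 0.216096. H = 0.410545 + 0.410545 + 0.521090 + 0.530101 + 0.216096 = 2.0884

2.0884 bits


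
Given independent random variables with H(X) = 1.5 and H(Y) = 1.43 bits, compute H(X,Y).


For independent variables, H(X,Y) = H(X) + H(Y) = 1.5 + 1.43 = 2.93

2.93 bits


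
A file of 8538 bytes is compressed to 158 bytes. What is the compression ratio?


Ratio = original / compressed = 8538 / 158 = 54.038

54.038


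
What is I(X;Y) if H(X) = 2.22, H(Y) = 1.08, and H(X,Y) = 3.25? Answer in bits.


I(X;Y) = H(X) + H(Y) - H(X,Y) = 2.22 + 1.08 - 3.25 = 0.05

0.05 bits


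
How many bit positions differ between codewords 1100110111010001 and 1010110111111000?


Count differing positions: . ^ ^ . . . . . . . ^ . ^ . . ^ = 5 differences

5


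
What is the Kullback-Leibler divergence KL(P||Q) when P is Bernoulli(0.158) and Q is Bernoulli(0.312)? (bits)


KL = p*log2(p/q) + (1-p)*log2((1-p)/(1-q)) = 0.158*log2(0.158/0.312) + 0.842*log2(0.842/0.688) = 0.0903

0.0903 bits


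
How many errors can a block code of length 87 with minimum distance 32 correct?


Correction capability = floor((d-1)/2) = floor((32-1)/2) = 15

15 errors


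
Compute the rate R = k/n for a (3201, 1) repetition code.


Rate = k/n = 1/3201

1/3201


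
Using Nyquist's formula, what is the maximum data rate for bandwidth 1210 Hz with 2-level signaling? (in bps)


Rate = 2 * B * log2(M) = 2 * 1210 * 1.0 = 2420.0

2420.0 bps


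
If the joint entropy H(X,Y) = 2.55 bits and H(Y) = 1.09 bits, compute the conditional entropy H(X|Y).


H(X|Y) = H(X,Y) - H(Y) = 2.55 - 1.09 = 1.46

1.46 bits


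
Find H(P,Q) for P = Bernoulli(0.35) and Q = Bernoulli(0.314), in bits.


H(P,Q) = -p*log2(q) - (1-p)*log2(1-q). -0.35*log2(0.314) = 0.584907; -0.65*log2(0.686) = 0.353418. H(P,Q) = 0.584907 + 0.353418 = 0.9383

0.9383 bits


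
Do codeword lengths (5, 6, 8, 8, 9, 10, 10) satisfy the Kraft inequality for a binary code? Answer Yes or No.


Kraft sum = sum(2^(-l_i)) = 0.0586, need <= 1. Result: satisfied (a binary prefix-free code with these lengths exists)

Yes


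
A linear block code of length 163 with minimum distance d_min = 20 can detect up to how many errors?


Detection capability = d_min - 1 = 20 - 1 = 19

19 errors


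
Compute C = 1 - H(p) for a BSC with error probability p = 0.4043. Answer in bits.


H(p) = -p*log2(p) - (1-p)*log2(1-p) = -0.4043*log2(0.4043) - 0.5957*log2(0.5957) = 0.528219 + 0.445192 = 0.9734. C = 1 - H(p) = 1 - 0.9734 = 0.0266

0.0266 bits


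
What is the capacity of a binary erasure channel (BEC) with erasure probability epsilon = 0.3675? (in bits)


C = 1 - epsilon = 1 - 0.3675 = 0.6325

0.6325 bits


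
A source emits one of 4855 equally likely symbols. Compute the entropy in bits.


H = log2(n) = log2(4855) = 12.2453

12.2453 bits


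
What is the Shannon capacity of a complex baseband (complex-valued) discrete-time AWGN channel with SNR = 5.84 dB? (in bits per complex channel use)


SNR_linear = 10^(5.84/10) = 3.8371; C = log2(1 + SNR_linear) = log2(1 + 3.8371) = 2.2741

2.2741 bits/channel use


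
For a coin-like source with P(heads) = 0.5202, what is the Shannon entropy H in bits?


H = -p*log2(p) - (1-p)*log2(1-p). -0.5202*log2(0.5202) = 0.490477; -0.4798*log2(0.4798) = 0.508346. H = 0.490477 + 0.508346 = 0.9988

0.9988 bits


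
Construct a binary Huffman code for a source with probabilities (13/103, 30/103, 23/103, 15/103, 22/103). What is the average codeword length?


Huffman construction (repeatedly merge the two least-probable nodes; each merge adds 1 bit to every symbol beneath it): 13/103 + 15/103 = 28/103; 22/103 + 23/103 = 45/103; 28/103 + 30/103 = 58/103; 45/103 + 58/103 = 1. Resulting codeword lengths (in the order the probabilities were given): (3, 2, 2, 3, 2). L_avg = sum(p_i * l_i) = 13/103*3 + 30/103*2 + 23/103*2 + 15/103*3 + 22/103*2 = 234/103 = 2.2718

2.2718 bits


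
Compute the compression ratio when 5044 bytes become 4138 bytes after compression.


Ratio = original / compressed = 5044 / 4138 = 1.2189

1.2189


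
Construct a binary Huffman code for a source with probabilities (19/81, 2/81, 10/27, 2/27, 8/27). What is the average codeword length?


Huffman construction (repeatedly merge the two least-probable nodes; each merge adds 1 bit to every symbol beneath it): 2/81 + 2/27 = 8/81; 8/81 + 19/81 = 1/3; 8/27 + 1/3 = 17/27; 10/27 + 17/27 = 1. Resulting codeword lengths (in the order the probabilities were given): (3, 4, 1, 4, 2). L_avg = sum(p_i * l_i) = 19/81*3 + 2/81*4 + 10/27*1 + 2/27*4 + 8/27*2 = 167/81 = 2.0617

2.0617 bits


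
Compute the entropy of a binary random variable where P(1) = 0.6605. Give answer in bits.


H = -p*log2(p) - (1-p)*log2(1-p). -0.6605*log2(0.6605) = 0.395223; -0.3395*log2(0.3395) = 0.529116. H = 0.395223 + 0.529116 = 0.9243

0.9243 bits


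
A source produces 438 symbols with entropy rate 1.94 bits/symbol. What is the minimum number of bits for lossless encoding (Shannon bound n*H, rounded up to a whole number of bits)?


Minimum bits >= n * H = 438 * 1.94 = 849.72, rounded up to a whole number of bits = 850

850 bits


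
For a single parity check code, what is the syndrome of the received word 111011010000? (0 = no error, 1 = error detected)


Syndrome = XOR of all bits = 1 XOR 1 XOR 1 XOR 0 XOR 1 XOR 1 XOR 0 XOR 1 XOR 0 XOR 0 XOR 0 XOR 0 = 0

0


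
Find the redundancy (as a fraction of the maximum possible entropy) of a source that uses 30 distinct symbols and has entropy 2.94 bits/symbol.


H_max = log2(K) = log2(30) = 4.9069 bits/symbol. Redundancy = 1 - H/H_max = 1 - 2.94/4.9069 = 1 - 0.5992 = 0.4008

0.4008


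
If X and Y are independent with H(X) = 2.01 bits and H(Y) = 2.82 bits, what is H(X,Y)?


For independent variables, H(X,Y) = H(X) + H(Y) = 2.01 + 2.82 = 4.83

4.83 bits


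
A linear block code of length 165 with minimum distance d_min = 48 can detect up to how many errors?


Detection capability = d_min - 1 = 48 - 1 = 47

47 errors


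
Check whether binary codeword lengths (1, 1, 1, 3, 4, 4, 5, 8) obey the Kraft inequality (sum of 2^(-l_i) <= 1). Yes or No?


Kraft sum = sum(2^(-l_i)) = 1.7852, need <= 1. Result: violated (a binary prefix-free code with these lengths cannot exist)

No


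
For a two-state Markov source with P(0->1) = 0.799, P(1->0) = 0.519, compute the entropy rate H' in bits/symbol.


Stationary distribution: pi_0 = p10/(p01+p10) = 0.3938, pi_1 = 0.6062. Entropy rate H' = pi_0*H(p01) + pi_1*H(p10) = 0.3938*0.7239 + 0.6062*0.999 = 0.8907

0.8907 bits/symbol


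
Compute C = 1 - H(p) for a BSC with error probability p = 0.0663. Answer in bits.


H(p) = -p*log2(p) - (1-p)*log2(1-p) = -0.0663*log2(0.0663) - 0.9337*log2(0.9337) = 0.259554 + 0.092407 = 0.352. C = 1 - H(p) = 1 - 0.352 = 0.648

0.648 bits


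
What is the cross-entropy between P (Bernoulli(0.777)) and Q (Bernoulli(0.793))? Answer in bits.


H(P,Q) = -p*log2(q) - (1-p)*log2(1-q). -0.777*log2(0.793) = 0.259990; -0.223*log2(0.207) = 0.506722. H(P,Q) = 0.259990 + 0.506722 = 0.7667

0.7667 bits


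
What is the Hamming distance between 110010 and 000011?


Count differing positions: ^ ^ . . . ^ = 3 differences

3


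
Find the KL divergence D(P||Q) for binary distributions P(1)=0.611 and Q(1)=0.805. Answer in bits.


KL = p*log2(p/q) + (1-p)*log2((1-p)/(1-q)) = 0.611*log2(0.611/0.805) + 0.389*log2(0.389/0.195) = 0.1445

0.1445 bits


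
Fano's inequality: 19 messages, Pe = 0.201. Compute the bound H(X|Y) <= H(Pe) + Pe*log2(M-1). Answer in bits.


H(Pe) = -Pe*log2(Pe) - (1-Pe)*log2(1-Pe) = -0.201*log2(0.201) - 0.799*log2(0.799) = 0.465261 + 0.258662 = 0.7239. Pe*log2(M-1) = 0.201*log2(18) = 0.838155. Bound = H(Pe) + Pe*log2(M-1) = 0.465261 + 0.258662 + 0.838155 = 1.5621

1.5621 bits
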